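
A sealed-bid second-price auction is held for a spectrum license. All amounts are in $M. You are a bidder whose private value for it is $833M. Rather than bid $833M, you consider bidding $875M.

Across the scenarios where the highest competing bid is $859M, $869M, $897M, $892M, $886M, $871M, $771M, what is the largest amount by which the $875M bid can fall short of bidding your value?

$38M

$859M: truthful gives $0M, deviation gives −$26M → loss $26M.
$869M: truthful gives $0M, deviation gives −$36M → loss $36M.
$897M: same outcome either way → loss $0M.
$892M: same outcome either way → loss $0M.
$886M: same outcome either way → loss $0M.
$871M: truthful gives $0M, deviation gives −$38M → loss $38M.
$771M: same outcome either way → loss $0M.
Maximum loss: $38M.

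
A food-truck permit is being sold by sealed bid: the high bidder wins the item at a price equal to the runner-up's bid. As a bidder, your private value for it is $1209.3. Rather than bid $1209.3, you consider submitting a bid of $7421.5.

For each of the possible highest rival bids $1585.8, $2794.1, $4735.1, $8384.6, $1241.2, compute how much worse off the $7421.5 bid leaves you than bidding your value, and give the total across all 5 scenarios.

The deviation costs you only when the competing bid falls strictly between $1209.3 and $7421.5; elsewhere both bids give the same outcome.
$1585.8: truthful payoff $0, deviation payoff −$376.5 → loss $376.5.
$2794.1: truthful payoff $0, deviation payoff −$1584.8 → loss $1584.8.
$4735.1: truthful payoff $0, deviation payoff −$3525.8 → loss $3525.8.
$8384.6: outcomes coincide → loss $0.
$1241.2: truthful payoff $0, deviation payoff −$31.9 → loss $31.9.
Total loss = $376.5 + $1584.8 + $3525.8 + $31.9 = $5519.
In a second-price auction your bid sets only whether you win, not what you pay, so bidding your true value is weakly dominant.

$5519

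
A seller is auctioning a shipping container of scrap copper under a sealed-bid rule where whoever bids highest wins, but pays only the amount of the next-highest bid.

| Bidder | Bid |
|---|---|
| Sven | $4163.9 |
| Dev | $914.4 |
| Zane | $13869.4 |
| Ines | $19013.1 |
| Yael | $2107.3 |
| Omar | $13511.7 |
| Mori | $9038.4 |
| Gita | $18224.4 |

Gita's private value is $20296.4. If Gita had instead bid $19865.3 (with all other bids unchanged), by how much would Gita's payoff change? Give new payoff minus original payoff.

The highest bid among the other bidders is $19013.1; Gita's bid doesn't change that.
Original bid $18224.4: Gita is not highest (top rival bid is $19013.1); payoff $0.
Alternative bid $19865.3: Gita is highest, pays the top rival bid $19013.1; payoff $20296.4 − $19013.1 = $1283.3.
Change in payoff = $1283.3 − ($0) = $1283.3.

$1283.3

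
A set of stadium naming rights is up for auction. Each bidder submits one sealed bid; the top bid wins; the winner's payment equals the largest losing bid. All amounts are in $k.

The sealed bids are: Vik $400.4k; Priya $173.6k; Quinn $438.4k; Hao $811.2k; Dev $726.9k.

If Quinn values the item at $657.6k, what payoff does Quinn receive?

Highest bid: Hao at $811.2k, so Hao wins.
Second-highest bid: Dev at $726.9k — that is the price the winner pays.
Quinn did not win, so Quinn pays nothing and receives nothing: payoff $0k.

$0k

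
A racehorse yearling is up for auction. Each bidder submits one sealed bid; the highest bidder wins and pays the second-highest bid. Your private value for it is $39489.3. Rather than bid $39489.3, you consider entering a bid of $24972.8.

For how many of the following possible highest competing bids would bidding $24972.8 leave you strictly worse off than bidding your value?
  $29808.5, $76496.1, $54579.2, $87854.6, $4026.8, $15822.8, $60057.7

1

The deviation hurts exactly when the highest competing bid lies strictly between $24972.8 and $39489.3 — underbidding then forfeits a profitable win.
$29808.5: inside the interval → strictly worse (loss $9680.8).
$76496.1: above both → same outcome either way.
$54579.2: above both → same outcome either way.
$87854.6: above both → same outcome either way.
$4026.8: below both → same outcome either way.
$15822.8: below both → same outcome either way.
$60057.7: above both → same outcome either way.
Count: 1.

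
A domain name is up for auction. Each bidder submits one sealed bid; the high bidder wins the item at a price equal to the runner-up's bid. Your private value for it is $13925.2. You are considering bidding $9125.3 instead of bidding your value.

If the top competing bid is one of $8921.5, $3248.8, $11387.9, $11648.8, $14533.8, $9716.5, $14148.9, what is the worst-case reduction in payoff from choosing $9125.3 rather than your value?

$8921.5: same outcome either way → loss $0.
$3248.8: same outcome either way → loss $0.
$11387.9: truthful gives $2537.3, deviation gives $0 → loss $2537.3.
$11648.8: truthful gives $2276.4, deviation gives $0 → loss $2276.4.
$14533.8: same outcome either way → loss $0.
$9716.5: truthful gives $4208.7, deviation gives $0 → loss $4208.7.
$14148.9: same outcome either way → loss $0.
Maximum loss: $4208.7.

$4208.7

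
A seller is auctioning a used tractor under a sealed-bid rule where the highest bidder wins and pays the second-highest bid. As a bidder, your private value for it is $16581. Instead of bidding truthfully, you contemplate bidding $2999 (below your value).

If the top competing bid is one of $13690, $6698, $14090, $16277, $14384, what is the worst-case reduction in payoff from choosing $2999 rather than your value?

$13690: truthful gives $2891, deviation gives $0 → loss $2891.
$6698: truthful gives $9883, deviation gives $0 → loss $9883.
$14090: truthful gives $2491, deviation gives $0 → loss $2491.
$16277: truthful gives $304, deviation gives $0 → loss $304.
$14384: truthful gives $2197, deviation gives $0 → loss $2197.
Maximum loss: $9883.

$9883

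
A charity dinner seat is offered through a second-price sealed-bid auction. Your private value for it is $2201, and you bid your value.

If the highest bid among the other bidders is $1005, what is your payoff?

Your bid $2201 exceeds the highest competing bid $1005, so you win.
In a second-price auction the winner pays the second-highest bid, $1005.
Payoff = value − price = $2201 − $1005 = $1196.

$1196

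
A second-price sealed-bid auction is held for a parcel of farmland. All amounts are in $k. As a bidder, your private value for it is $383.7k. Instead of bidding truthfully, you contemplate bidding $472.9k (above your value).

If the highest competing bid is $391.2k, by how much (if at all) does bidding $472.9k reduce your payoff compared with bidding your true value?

Bidding your value $383.7k: you lose (since $383.7k < $391.2k). Payoff $0k.
Bidding $472.9k: you win and pay $391.2k. Payoff $383.7k − $391.2k = −$7.5k.
The competing bid $391.2k lies between your value and your inflated bid, so overbidding wins an item priced above your value.
Loss from deviating = $0k − (−$7.5k) = $7.5k.
Truthful bidding weakly dominates here: raising your bid can only win items priced above your value, and lowering it can only forfeit items priced below.

$7.5k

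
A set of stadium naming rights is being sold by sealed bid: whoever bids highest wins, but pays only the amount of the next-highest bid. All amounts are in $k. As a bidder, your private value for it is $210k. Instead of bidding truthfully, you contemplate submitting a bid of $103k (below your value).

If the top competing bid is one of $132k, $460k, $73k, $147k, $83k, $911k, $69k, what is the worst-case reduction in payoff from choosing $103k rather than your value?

$132k: truthful gives $78k, deviation gives $0k → loss $78k.
$460k: same outcome either way → loss $0k.
$73k: same outcome either way → loss $0k.
$147k: truthful gives $63k, deviation gives $0k → loss $63k.
$83k: same outcome either way → loss $0k.
$911k: same outcome either way → loss $0k.
$69k: same outcome either way → loss $0k.
Maximum loss: $78k.

$78k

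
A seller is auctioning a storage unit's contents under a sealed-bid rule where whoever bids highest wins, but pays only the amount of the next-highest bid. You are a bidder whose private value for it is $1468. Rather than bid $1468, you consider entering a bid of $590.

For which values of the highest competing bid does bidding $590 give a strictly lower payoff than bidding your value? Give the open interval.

($590, $1468)

If the competing bid is below $590, both bids win at the same price — no difference.
If it is above $1468, both bids lose — no difference.
If it lies strictly between $590 and $1468, bidding your value wins at a price below your value (positive payoff) while bidding $590 loses (payoff 0).
So the deviation strictly hurts on the open interval ($590, $1468).
Truthful bidding weakly dominates here: raising your bid can only win items priced above your value, and lowering it can only forfeit items priced below.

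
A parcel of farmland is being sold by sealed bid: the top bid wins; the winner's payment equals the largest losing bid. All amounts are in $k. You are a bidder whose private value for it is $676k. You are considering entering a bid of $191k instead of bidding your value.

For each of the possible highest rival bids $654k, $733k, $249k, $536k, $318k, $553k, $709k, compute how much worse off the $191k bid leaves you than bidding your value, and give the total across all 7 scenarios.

$1070k

The deviation costs you only when the competing bid falls strictly between $191k and $676k; elsewhere both bids give the same outcome.
$654k: truthful payoff $22k, deviation payoff $0k → loss $22k.
$733k: outcomes coincide → loss $0k.
$249k: truthful payoff $427k, deviation payoff $0k → loss $427k.
$536k: truthful payoff $140k, deviation payoff $0k → loss $140k.
$318k: truthful payoff $358k, deviation payoff $0k → loss $358k.
$553k: truthful payoff $123k, deviation payoff $0k → loss $123k.
$709k: outcomes coincide → loss $0k.
Total loss = $22k + $427k + $140k + $358k + $123k = $1070k.
Truthful bidding weakly dominates here: raising your bid can only win items priced above your value, and lowering it can only forfeit items priced below.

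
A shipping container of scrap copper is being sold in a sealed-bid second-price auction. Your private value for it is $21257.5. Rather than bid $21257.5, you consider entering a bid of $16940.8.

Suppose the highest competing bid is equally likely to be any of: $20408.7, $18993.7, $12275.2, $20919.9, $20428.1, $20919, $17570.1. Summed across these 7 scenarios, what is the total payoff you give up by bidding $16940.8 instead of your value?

The deviation costs you only when the competing bid falls strictly between $16940.8 and $21257.5; elsewhere both bids give the same outcome.
$20408.7: truthful payoff $848.8, deviation payoff $0 → loss $848.8.
$18993.7: truthful payoff $2263.8, deviation payoff $0 → loss $2263.8.
$12275.2: outcomes coincide → loss $0.
$20919.9: truthful payoff $337.6, deviation payoff $0 → loss $337.6.
$20428.1: truthful payoff $829.4, deviation payoff $0 → loss $829.4.
$20919: truthful payoff $338.5, deviation payoff $0 → loss $338.5.
$17570.1: truthful payoff $3687.4, deviation payoff $0 → loss $3687.4.
Total loss = $848.8 + $2263.8 + $337.6 + $829.4 + $338.5 + $3687.4 = $8305.5.

$8305.5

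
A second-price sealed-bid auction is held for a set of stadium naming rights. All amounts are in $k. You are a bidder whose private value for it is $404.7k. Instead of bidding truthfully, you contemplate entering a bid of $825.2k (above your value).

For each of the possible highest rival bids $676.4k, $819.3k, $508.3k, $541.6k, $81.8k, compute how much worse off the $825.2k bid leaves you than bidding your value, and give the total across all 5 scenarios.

$926.8k

The deviation costs you only when the competing bid falls strictly between $404.7k and $825.2k; elsewhere both bids give the same outcome.
$676.4k: truthful payoff $0k, deviation payoff −$271.7k → loss $271.7k.
$819.3k: truthful payoff $0k, deviation payoff −$414.6k → loss $414.6k.
$508.3k: truthful payoff $0k, deviation payoff −$103.6k → loss $103.6k.
$541.6k: truthful payoff $0k, deviation payoff −$136.9k → loss $136.9k.
$81.8k: outcomes coincide → loss $0k.
Total loss = $271.7k + $414.6k + $103.6k + $136.9k = $926.8k.
Because the price is fixed by the runner-up's bid, deviating from your value can only change a good outcome into a bad one — never the reverse.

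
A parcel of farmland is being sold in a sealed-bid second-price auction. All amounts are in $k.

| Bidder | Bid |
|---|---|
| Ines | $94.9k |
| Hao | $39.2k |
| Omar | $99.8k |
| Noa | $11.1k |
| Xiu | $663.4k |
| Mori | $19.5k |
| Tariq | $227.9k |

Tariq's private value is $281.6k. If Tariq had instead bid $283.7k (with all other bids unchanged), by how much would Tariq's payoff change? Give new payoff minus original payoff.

$0k

The highest bid among the other bidders is $663.4k; Tariq's bid doesn't change that.
Original bid $227.9k: Tariq is not highest (top rival bid is $663.4k); payoff $0k.
Alternative bid $283.7k: Tariq is not highest (top rival bid is $663.4k); payoff $0k.
Change in payoff = $0k − ($0k) = $0k.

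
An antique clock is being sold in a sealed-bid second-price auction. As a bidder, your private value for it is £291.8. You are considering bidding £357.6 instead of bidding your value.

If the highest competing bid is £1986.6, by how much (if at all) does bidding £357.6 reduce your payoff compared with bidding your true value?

£0

Bidding your value £291.8: you lose (since £291.8 < £1986.6). Payoff £0.
Bidding £357.6: you lose. Payoff £0.
Difference = £0 − £0 = £0; both bids lead to the same outcome because the competing bid is above both your value and your alternative bid.
In a second-price auction your bid sets only whether you win, not what you pay, so bidding your true value is weakly dominant.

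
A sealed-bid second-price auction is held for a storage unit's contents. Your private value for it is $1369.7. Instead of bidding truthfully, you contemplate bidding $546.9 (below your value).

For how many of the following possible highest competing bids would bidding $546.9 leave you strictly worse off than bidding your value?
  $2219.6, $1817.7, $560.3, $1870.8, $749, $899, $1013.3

4

The deviation hurts exactly when the highest competing bid lies strictly between $546.9 and $1369.7 — underbidding then forfeits a profitable win.
$2219.6: above both → same outcome either way.
$1817.7: above both → same outcome either way.
$560.3: inside the interval → strictly worse (loss $809.4).
$1870.8: above both → same outcome either way.
$749: inside the interval → strictly worse (loss $620.7).
$899: inside the interval → strictly worse (loss $470.7).
$1013.3: inside the interval → strictly worse (loss $356.4).
Count: 4.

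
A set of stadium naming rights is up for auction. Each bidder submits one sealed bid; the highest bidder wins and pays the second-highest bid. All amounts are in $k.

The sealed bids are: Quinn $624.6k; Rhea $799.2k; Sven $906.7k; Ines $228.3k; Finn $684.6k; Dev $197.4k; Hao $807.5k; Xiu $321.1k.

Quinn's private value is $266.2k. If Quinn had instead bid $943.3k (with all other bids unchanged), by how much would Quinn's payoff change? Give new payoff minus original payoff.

−$640.5k

The highest bid among the other bidders is $906.7k; Quinn's bid doesn't change that.
Original bid $624.6k: Quinn is not highest (top rival bid is $906.7k); payoff $0k.
Alternative bid $943.3k: Quinn is highest, pays the top rival bid $906.7k; payoff $266.2k − $906.7k = −$640.5k.
Change in payoff = −$640.5k − ($0k) = −$640.5k.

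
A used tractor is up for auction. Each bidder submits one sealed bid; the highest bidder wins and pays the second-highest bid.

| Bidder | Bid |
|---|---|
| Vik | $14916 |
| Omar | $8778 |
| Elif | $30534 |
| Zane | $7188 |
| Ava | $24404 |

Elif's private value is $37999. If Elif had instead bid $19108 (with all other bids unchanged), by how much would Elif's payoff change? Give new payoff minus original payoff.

−$13595

The highest bid among the other bidders is $24404; Elif's bid doesn't change that.
Original bid $30534: Elif is highest, pays the top rival bid $24404; payoff $37999 − $24404 = $13595.
Alternative bid $19108: Elif is not highest (top rival bid is $24404); payoff $0.
Change in payoff = $0 − ($13595) = −$13595.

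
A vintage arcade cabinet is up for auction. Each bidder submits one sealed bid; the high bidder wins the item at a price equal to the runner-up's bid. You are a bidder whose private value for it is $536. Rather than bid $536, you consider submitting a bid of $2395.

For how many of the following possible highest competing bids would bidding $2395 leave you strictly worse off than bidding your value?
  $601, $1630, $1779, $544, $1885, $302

5

The deviation hurts exactly when the highest competing bid lies strictly between $536 and $2395 — overbidding then wins at a price above your value.
$601: inside the interval → strictly worse (loss $65).
$1630: inside the interval → strictly worse (loss $1094).
$1779: inside the interval → strictly worse (loss $1243).
$544: inside the interval → strictly worse (loss $8).
$1885: inside the interval → strictly worse (loss $1349).
$302: below both → same outcome either way.
Count: 5.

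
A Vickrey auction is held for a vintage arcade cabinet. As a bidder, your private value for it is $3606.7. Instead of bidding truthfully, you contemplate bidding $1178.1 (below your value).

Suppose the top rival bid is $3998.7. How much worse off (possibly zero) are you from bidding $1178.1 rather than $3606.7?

Bidding your value $3606.7: you lose (since $3606.7 < $3998.7). Payoff $0.
Bidding $1178.1: you lose. Payoff $0.
Difference = $0 − $0 = $0; both bids lead to the same outcome because the competing bid is above both your value and your alternative bid.
In a second-price auction your bid sets only whether you win, not what you pay, so bidding your true value is weakly dominant.

$0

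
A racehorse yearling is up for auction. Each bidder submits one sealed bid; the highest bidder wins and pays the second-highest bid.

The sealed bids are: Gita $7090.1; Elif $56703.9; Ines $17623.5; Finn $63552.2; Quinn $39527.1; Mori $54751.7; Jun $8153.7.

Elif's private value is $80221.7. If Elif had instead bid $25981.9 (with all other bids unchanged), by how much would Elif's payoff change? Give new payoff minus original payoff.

The highest bid among the other bidders is $63552.2; Elif's bid doesn't change that.
Original bid $56703.9: Elif is not highest (top rival bid is $63552.2); payoff $0.
Alternative bid $25981.9: Elif is not highest (top rival bid is $63552.2); payoff $0.
Change in payoff = $0 − ($0) = $0.

$0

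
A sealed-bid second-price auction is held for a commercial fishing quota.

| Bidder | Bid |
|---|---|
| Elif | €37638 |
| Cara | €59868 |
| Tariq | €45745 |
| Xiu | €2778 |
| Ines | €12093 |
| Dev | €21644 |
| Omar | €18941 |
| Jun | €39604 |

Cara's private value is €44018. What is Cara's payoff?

Highest bid: Cara at €59868, so Cara wins.
Second-highest bid: Tariq at €45745 — that is the price the winner pays.
Cara's payoff = value − price = €44018 − €45745 = −€1727.

−€1727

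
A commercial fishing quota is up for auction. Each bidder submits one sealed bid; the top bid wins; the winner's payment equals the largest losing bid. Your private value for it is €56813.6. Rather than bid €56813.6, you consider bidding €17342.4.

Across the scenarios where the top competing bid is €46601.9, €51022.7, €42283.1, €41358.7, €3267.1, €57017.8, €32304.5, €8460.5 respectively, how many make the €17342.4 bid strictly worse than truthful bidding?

The deviation hurts exactly when the highest competing bid lies strictly between €17342.4 and €56813.6 — underbidding then forfeits a profitable win.
€46601.9: inside the interval → strictly worse (loss €10211.7).
€51022.7: inside the interval → strictly worse (loss €5790.9).
€42283.1: inside the interval → strictly worse (loss €14530.5).
€41358.7: inside the interval → strictly worse (loss €15454.9).
€3267.1: below both → same outcome either way.
€57017.8: above both → same outcome either way.
€32304.5: inside the interval → strictly worse (loss €24509.1).
€8460.5: below both → same outcome either way.
Count: 5.

5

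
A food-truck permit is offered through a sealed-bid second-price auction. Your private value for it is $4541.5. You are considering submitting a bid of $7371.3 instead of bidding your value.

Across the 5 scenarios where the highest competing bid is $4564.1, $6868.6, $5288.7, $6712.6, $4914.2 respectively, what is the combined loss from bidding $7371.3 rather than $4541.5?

$5640.7

The deviation costs you only when the competing bid falls strictly between $4541.5 and $7371.3; elsewhere both bids give the same outcome.
$4564.1: truthful payoff $0, deviation payoff −$22.6 → loss $22.6.
$6868.6: truthful payoff $0, deviation payoff −$2327.1 → loss $2327.1.
$5288.7: truthful payoff $0, deviation payoff −$747.2 → loss $747.2.
$6712.6: truthful payoff $0, deviation payoff −$2171.1 → loss $2171.1.
$4914.2: truthful payoff $0, deviation payoff −$372.7 → loss $372.7.
Total loss = $22.6 + $2327.1 + $747.2 + $2171.1 + $372.7 = $5640.7.
Because the price is fixed by the runner-up's bid, deviating from your value can only change a good outcome into a bad one — never the reverse.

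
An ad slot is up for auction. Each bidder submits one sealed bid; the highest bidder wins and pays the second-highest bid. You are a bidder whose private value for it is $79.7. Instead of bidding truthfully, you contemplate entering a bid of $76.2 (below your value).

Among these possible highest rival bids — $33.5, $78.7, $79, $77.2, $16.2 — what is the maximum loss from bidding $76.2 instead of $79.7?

$2.5

$33.5: same outcome either way → loss $0.
$78.7: truthful gives $1, deviation gives $0 → loss $1.
$79: truthful gives $0.7, deviation gives $0 → loss $0.7.
$77.2: truthful gives $2.5, deviation gives $0 → loss $2.5.
$16.2: same outcome either way → loss $0.
Maximum loss: $2.5.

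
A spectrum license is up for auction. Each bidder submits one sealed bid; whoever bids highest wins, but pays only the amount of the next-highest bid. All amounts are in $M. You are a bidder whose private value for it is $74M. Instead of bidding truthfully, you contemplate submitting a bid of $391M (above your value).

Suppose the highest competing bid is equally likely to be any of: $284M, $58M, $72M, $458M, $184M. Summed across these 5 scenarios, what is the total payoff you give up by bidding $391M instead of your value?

The deviation costs you only when the competing bid falls strictly between $74M and $391M; elsewhere both bids give the same outcome.
$284M: truthful payoff $0M, deviation payoff −$210M → loss $210M.
$58M: outcomes coincide → loss $0M.
$72M: outcomes coincide → loss $0M.
$458M: outcomes coincide → loss $0M.
$184M: truthful payoff $0M, deviation payoff −$110M → loss $110M.
Total loss = $210M + $110M = $320M.

$320M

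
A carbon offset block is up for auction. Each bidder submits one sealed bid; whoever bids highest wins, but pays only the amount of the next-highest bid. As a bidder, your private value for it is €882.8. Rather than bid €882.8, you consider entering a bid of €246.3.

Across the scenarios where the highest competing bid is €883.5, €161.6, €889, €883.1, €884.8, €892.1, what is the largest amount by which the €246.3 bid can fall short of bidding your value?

€883.5: same outcome either way → loss €0.
€161.6: same outcome either way → loss €0.
€889: same outcome either way → loss €0.
€883.1: same outcome either way → loss €0.
€884.8: same outcome either way → loss €0.
€892.1: same outcome either way → loss €0.
Maximum loss: €0.

€0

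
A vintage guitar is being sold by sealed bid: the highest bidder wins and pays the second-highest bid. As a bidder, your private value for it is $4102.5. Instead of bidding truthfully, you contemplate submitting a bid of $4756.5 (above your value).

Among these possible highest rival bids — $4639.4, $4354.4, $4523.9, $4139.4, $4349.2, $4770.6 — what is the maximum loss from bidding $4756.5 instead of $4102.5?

$536.9

$4639.4: truthful gives $0, deviation gives −$536.9 → loss $536.9.
$4354.4: truthful gives $0, deviation gives −$251.9 → loss $251.9.
$4523.9: truthful gives $0, deviation gives −$421.4 → loss $421.4.
$4139.4: truthful gives $0, deviation gives −$36.9 → loss $36.9.
$4349.2: truthful gives $0, deviation gives −$246.7 → loss $246.7.
$4770.6: same outcome either way → loss $0.
Maximum loss: $536.9.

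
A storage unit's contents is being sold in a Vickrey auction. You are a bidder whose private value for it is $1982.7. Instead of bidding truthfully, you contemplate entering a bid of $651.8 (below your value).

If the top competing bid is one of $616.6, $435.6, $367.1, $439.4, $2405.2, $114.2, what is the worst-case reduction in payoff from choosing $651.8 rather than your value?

$0

$616.6: same outcome either way → loss $0.
$435.6: same outcome either way → loss $0.
$367.1: same outcome either way → loss $0.
$439.4: same outcome either way → loss $0.
$2405.2: same outcome either way → loss $0.
$114.2: same outcome either way → loss $0.
Maximum loss: $0.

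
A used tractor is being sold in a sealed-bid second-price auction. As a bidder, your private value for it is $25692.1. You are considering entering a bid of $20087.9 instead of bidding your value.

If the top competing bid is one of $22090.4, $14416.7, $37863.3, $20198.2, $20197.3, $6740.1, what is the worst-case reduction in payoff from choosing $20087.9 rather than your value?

$5494.8

$22090.4: truthful gives $3601.7, deviation gives $0 → loss $3601.7.
$14416.7: same outcome either way → loss $0.
$37863.3: same outcome either way → loss $0.
$20198.2: truthful gives $5493.9, deviation gives $0 → loss $5493.9.
$20197.3: truthful gives $5494.8, deviation gives $0 → loss $5494.8.
$6740.1: same outcome either way → loss $0.
Maximum loss: $5494.8.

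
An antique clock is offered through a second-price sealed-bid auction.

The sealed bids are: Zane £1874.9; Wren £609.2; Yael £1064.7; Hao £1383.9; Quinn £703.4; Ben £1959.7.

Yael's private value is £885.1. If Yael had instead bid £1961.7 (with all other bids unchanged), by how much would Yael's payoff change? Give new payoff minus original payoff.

−£1074.6

The highest bid among the other bidders is £1959.7; Yael's bid doesn't change that.
Original bid £1064.7: Yael is not highest (top rival bid is £1959.7); payoff £0.
Alternative bid £1961.7: Yael is highest, pays the top rival bid £1959.7; payoff £885.1 − £1959.7 = −£1074.6.
Change in payoff = −£1074.6 − (£0) = −£1074.6.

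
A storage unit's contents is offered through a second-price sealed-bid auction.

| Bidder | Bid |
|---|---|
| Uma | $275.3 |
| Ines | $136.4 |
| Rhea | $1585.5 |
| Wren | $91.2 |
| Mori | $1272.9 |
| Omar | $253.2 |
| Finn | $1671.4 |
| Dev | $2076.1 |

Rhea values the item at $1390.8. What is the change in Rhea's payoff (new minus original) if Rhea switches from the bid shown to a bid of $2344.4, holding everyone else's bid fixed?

−$685.3

The highest bid among the other bidders is $2076.1; Rhea's bid doesn't change that.
Original bid $1585.5: Rhea is not highest (top rival bid is $2076.1); payoff $0.
Alternative bid $2344.4: Rhea is highest, pays the top rival bid $2076.1; payoff $1390.8 − $2076.1 = −$685.3.
Change in payoff = −$685.3 − ($0) = −$685.3.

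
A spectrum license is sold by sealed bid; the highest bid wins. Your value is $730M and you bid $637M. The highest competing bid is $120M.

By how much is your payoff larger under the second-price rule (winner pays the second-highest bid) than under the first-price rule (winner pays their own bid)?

You have the highest bid, so you win under either rule.
Second-price: pay $120M → payoff $610M.
First-price: pay your own bid $637M → payoff $93M.
Difference = $610M − ($93M) = $517M.

$517M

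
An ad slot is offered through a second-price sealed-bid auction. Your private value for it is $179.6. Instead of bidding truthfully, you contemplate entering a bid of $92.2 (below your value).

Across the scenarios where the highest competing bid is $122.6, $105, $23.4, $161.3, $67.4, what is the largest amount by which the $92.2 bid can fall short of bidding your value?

$122.6: truthful gives $57, deviation gives $0 → loss $57.
$105: truthful gives $74.6, deviation gives $0 → loss $74.6.
$23.4: same outcome either way → loss $0.
$161.3: truthful gives $18.3, deviation gives $0 → loss $18.3.
$67.4: same outcome either way → loss $0.
Maximum loss: $74.6.

$74.6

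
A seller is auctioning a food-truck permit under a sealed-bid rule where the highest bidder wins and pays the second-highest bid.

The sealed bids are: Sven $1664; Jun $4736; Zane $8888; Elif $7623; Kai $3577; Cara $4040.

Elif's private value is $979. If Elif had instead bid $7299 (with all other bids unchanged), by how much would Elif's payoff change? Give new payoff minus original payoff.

$0

The highest bid among the other bidders is $8888; Elif's bid doesn't change that.
Original bid $7623: Elif is not highest (top rival bid is $8888); payoff $0.
Alternative bid $7299: Elif is not highest (top rival bid is $8888); payoff $0.
Change in payoff = $0 − ($0) = $0.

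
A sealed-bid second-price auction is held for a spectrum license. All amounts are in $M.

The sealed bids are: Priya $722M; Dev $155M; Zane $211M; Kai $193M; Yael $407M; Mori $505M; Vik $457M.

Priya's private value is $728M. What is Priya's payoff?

Highest bid: Priya at $722M, so Priya wins.
Second-highest bid: Mori at $505M — that is the price the winner pays.
Priya's payoff = value − price = $728M − $505M = $223M.

$223M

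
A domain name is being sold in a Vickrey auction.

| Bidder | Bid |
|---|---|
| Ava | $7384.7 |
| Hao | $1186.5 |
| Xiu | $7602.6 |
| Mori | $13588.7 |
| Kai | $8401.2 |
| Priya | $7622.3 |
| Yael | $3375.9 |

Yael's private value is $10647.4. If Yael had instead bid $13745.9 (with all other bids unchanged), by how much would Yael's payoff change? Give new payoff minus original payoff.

The highest bid among the other bidders is $13588.7; Yael's bid doesn't change that.
Original bid $3375.9: Yael is not highest (top rival bid is $13588.7); payoff $0.
Alternative bid $13745.9: Yael is highest, pays the top rival bid $13588.7; payoff $10647.4 − $13588.7 = −$2941.3.
Change in payoff = −$2941.3 − ($0) = −$2941.3.

−$2941.3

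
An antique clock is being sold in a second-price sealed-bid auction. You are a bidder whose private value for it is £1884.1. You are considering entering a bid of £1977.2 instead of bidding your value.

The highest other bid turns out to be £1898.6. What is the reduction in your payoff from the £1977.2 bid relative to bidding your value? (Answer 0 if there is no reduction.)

Bidding your value £1884.1: you lose (since £1884.1 < £1898.6). Payoff £0.
Bidding £1977.2: you win and pay £1898.6. Payoff £1884.1 − £1898.6 = −£14.5.
The competing bid £1898.6 lies between your value and your inflated bid, so overbidding wins an item priced above your value.
Loss from deviating = £0 − (−£14.5) = £14.5.

£14.5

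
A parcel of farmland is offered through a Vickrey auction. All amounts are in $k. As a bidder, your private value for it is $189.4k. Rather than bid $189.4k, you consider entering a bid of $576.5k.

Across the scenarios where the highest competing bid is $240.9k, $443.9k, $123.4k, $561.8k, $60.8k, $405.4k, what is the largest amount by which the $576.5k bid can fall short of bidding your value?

$372.4k

$240.9k: truthful gives $0k, deviation gives −$51.5k → loss $51.5k.
$443.9k: truthful gives $0k, deviation gives −$254.5k → loss $254.5k.
$123.4k: same outcome either way → loss $0k.
$561.8k: truthful gives $0k, deviation gives −$372.4k → loss $372.4k.
$60.8k: same outcome either way → loss $0k.
$405.4k: truthful gives $0k, deviation gives −$216k → loss $216k.
Maximum loss: $372.4k.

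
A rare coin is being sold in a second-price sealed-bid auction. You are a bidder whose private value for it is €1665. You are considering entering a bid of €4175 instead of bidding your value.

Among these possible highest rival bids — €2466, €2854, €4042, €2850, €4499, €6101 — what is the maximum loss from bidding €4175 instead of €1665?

€2377

€2466: truthful gives €0, deviation gives −€801 → loss €801.
€2854: truthful gives €0, deviation gives −€1189 → loss €1189.
€4042: truthful gives €0, deviation gives −€2377 → loss €2377.
€2850: truthful gives €0, deviation gives −€1185 → loss €1185.
€4499: same outcome either way → loss €0.
€6101: same outcome either way → loss €0.
Maximum loss: €2377.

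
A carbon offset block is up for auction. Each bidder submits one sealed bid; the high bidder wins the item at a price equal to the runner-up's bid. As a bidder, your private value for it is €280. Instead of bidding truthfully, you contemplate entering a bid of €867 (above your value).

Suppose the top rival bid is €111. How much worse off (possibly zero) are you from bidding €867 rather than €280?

Bidding your value €280: you win (since €280 > €111) and pay €111. Payoff €169.
Bidding €867: you win and pay €111. Payoff €280 − €111 = €169.
Difference = €169 − €169 = €0; both bids lead to the same outcome because the competing bid is below both your value and your alternative bid.
Because the price is fixed by the runner-up's bid, deviating from your value can only change a good outcome into a bad one — never the reverse.

€0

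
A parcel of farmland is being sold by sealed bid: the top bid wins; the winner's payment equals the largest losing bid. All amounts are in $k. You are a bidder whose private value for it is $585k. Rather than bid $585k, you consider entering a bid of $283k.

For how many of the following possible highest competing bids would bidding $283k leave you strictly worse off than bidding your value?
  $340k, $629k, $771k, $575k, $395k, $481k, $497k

The deviation hurts exactly when the highest competing bid lies strictly between $283k and $585k — underbidding then forfeits a profitable win.
$340k: inside the interval → strictly worse (loss $245k).
$629k: above both → same outcome either way.
$771k: above both → same outcome either way.
$575k: inside the interval → strictly worse (loss $10k).
$395k: inside the interval → strictly worse (loss $190k).
$481k: inside the interval → strictly worse (loss $104k).
$497k: inside the interval → strictly worse (loss $88k).
Count: 5.

5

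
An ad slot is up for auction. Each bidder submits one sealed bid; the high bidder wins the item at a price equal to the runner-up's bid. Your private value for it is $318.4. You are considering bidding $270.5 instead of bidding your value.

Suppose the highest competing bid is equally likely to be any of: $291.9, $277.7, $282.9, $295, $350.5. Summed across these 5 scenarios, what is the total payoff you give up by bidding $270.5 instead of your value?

The deviation costs you only when the competing bid falls strictly between $270.5 and $318.4; elsewhere both bids give the same outcome.
$291.9: truthful payoff $26.5, deviation payoff $0 → loss $26.5.
$277.7: truthful payoff $40.7, deviation payoff $0 → loss $40.7.
$282.9: truthful payoff $35.5, deviation payoff $0 → loss $35.5.
$295: truthful payoff $23.4, deviation payoff $0 → loss $23.4.
$350.5: outcomes coincide → loss $0.
Total loss = $26.5 + $40.7 + $35.5 + $23.4 = $126.1.

$126.1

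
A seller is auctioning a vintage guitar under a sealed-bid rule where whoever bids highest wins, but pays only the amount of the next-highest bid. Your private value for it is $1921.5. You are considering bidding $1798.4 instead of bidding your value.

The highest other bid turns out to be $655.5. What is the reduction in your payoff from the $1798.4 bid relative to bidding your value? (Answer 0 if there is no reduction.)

Bidding your value $1921.5: you win (since $1921.5 > $655.5) and pay $655.5. Payoff $1266.
Bidding $1798.4: you win and pay $655.5. Payoff $1921.5 − $655.5 = $1266.
Difference = $1266 − $1266 = $0; both bids lead to the same outcome because the competing bid is below both your value and your alternative bid.
In a second-price auction your bid sets only whether you win, not what you pay, so bidding your true value is weakly dominant.

$0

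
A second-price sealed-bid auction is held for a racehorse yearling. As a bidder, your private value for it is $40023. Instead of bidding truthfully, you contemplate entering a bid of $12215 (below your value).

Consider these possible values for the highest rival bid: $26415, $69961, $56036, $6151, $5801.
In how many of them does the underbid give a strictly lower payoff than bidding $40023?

1

The deviation hurts exactly when the highest competing bid lies strictly between $12215 and $40023 — underbidding then forfeits a profitable win.
$26415: inside the interval → strictly worse (loss $13608).
$69961: above both → same outcome either way.
$56036: above both → same outcome either way.
$6151: below both → same outcome either way.
$5801: below both → same outcome either way.
Count: 1.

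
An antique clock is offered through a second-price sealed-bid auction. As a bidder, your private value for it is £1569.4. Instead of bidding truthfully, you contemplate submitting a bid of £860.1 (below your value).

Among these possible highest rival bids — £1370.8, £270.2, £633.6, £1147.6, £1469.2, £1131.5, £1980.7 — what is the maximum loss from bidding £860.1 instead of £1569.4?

£437.9

£1370.8: truthful gives £198.6, deviation gives £0 → loss £198.6.
£270.2: same outcome either way → loss £0.
£633.6: same outcome either way → loss £0.
£1147.6: truthful gives £421.8, deviation gives £0 → loss £421.8.
£1469.2: truthful gives £100.2, deviation gives £0 → loss £100.2.
£1131.5: truthful gives £437.9, deviation gives £0 → loss £437.9.
£1980.7: same outcome either way → loss £0.
Maximum loss: £437.9.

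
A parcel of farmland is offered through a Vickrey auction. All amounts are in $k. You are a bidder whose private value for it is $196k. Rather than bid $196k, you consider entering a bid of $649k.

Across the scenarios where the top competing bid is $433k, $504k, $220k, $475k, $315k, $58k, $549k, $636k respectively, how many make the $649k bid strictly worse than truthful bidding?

The deviation hurts exactly when the highest competing bid lies strictly between $196k and $649k — overbidding then wins at a price above your value.
$433k: inside the interval → strictly worse (loss $237k).
$504k: inside the interval → strictly worse (loss $308k).
$220k: inside the interval → strictly worse (loss $24k).
$475k: inside the interval → strictly worse (loss $279k).
$315k: inside the interval → strictly worse (loss $119k).
$58k: below both → same outcome either way.
$549k: inside the interval → strictly worse (loss $353k).
$636k: inside the interval → strictly worse (loss $440k).
Count: 7.

7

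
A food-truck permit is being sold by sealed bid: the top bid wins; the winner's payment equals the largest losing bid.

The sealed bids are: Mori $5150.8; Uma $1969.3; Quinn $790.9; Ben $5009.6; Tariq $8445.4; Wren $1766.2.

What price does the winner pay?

$5150.8

Highest bid: Tariq at $8445.4, so Tariq wins.
Second-highest bid: Mori at $5150.8 — that is the price the winner pays.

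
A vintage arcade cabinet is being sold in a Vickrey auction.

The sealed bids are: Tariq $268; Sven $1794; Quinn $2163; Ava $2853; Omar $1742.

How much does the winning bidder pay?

Highest bid: Ava at $2853, so Ava wins.
Second-highest bid: Quinn at $2163 — that is the price the winner pays.

$2163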